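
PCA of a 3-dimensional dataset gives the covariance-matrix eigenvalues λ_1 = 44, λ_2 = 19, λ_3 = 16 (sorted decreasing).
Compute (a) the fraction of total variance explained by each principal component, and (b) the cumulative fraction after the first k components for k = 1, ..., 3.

Step 1 — total variance = trace(Sigma) = Σ λ_i = 44 + 19 + 16 = 79.

Step 2 — fraction explained by component i = λ_i / Σ λ:
  PC1: 44/79 = 0.557
  PC2: 19/79 = 0.2405
  PC3: 16/79 = 0.2025

Step 3 — cumulative fraction after k components = (λ_1 + ... + λ_k) / Σ λ:
  k = 1: 44/79 = 0.557
  k = 2: (44 + 19)/79 = 63/79 = 0.7975
  k = 3: (44 + 19 + 16)/79 = 79/79 = 1

Summary (fraction, with percent):

explained: PC1 0.557 (55.7%), PC2 0.2405 (24.05%), PC3 0.2025 (20.25%);  cumulative: 0.557, 0.7975, 1


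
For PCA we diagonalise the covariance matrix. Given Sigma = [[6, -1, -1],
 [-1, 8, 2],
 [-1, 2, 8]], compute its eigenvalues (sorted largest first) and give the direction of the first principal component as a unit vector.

Step 1 — characteristic polynomial p(λ) = det(λI - Sigma) = λ³ - tr·λ² + c_1·λ - det, where tr = trace, c_1 = sum of the principal 2×2 minors, det = det(Sigma):
  tr = 6 + 8 + 8 = 22,
  c_1 = (6·8 - (-1)²) + (6·8 - (-1)²) + (8·8 - (2)²) = 47 + 47 + 60 = 154,
  det = 6·(8·8 - (2)²) - (-1)·((-1)·8 - (2)·(-1)) + (-1)·((-1)·(2) - 8·(-1)) = 6·(60) - (-1)·(-6) + (-1)·(6) = 348.
  So p(λ) = λ³ - 22λ² + 154λ - 348.
Step 2 — look for an integer root (rational root theorem: any rational root is an integer divisor of 348). Testing λ = 6:
  p(6) = 216 - 792 + 924 - 348 = 0  ✓
  Dividing out (λ - 6): p(λ) = (λ - 6)(λ² - 16λ + 58).
Step 3 — remaining eigenvalues from the quadratic λ² - 16λ + 58 = 0:
  Δ = 16² - 4·58 = 256 - 232 = 24,  λ = (16 ± √24)/2 = (16 ± 4.899)/2 ≈ 10.4495 or 5.5505.
  Sorted: λ_1 = 10.4495,  λ_2 = 6,  λ_3 = 5.5505  (check: sum = 22 = tr ✓).

Step 4 — unit eigenvector for λ_1 ≈ 10.4495: v spans the null space of (Sigma - λ_1 I), whose rows are
  r_1 = (-4.4495, -1, -1),  r_2 = (-1, -2.4495, 2),  r_3 = (-1, 2, -2.4495).
  v is orthogonal to every row, so take v ∝ r_1 × r_2 = ((-1)·(2) - (-1)·(-2.4495), (-1)·(-1) - (-4.4495)·(2), (-4.4495)·(-2.4495) - (-1)·(-1)) ≈ (-4.4495, 9.899, 9.899).
  Rescale (multiply by -1 so the first nonzero entry is positive): u = (4.4495, -9.899, -9.899).
  ||u|| = √((4.4495)² + (-9.899)² + (-9.899)²) = √(215.7775) ≈ 14.6894,  v_1 = u/||u|| ≈ (0.3029, -0.6739, -0.6739) (||v_1|| = 1).

λ_1 = 10.4495,  λ_2 = 6,  λ_3 = 5.5505;  v_1 ≈ (0.3029, -0.6739, -0.6739)


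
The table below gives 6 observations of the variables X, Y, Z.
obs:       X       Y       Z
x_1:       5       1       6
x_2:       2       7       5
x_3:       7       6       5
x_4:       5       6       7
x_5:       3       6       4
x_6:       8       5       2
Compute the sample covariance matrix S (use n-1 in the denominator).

Step 1 — column means:
  mean(X) = (5 + 2 + 7 + 5 + 3 + 8) / 6 = 30/6 = 5
  mean(Y) = (1 + 7 + 6 + 6 + 6 + 5) / 6 = 31/6 = 5.1667
  mean(Z) = (6 + 5 + 5 + 7 + 4 + 2) / 6 = 29/6 = 4.8333

Step 2 — sample covariance S[i,j] = (1/(n-1)) · Σ_k (x_{k,i} - mean_i) · (x_{k,j} - mean_j), with n-1 = 5.
  S[X,X] = ((0)·(0) + (-3)·(-3) + (2)·(2) + (0)·(0) + (-2)·(-2) + (3)·(3)) / 5 = 26/5 = 5.2
  S[X,Y] = ((0)·(-4.1667) + (-3)·(1.8333) + (2)·(0.8333) + (0)·(0.8333) + (-2)·(0.8333) + (3)·(-0.1667)) / 5 = -6/5 = -1.2
  S[X,Z] = ((0)·(1.1667) + (-3)·(0.1667) + (2)·(0.1667) + (0)·(2.1667) + (-2)·(-0.8333) + (3)·(-2.8333)) / 5 = -7/5 = -1.4
  S[Y,Y] = ((-4.1667)·(-4.1667) + (1.8333)·(1.8333) + (0.8333)·(0.8333) + (0.8333)·(0.8333) + (0.8333)·(0.8333) + (-0.1667)·(-0.1667)) / 5 = 22.8333/5 = 4.5667
  S[Y,Z] = ((-4.1667)·(1.1667) + (1.8333)·(0.1667) + (0.8333)·(0.1667) + (0.8333)·(2.1667) + (0.8333)·(-0.8333) + (-0.1667)·(-2.8333)) / 5 = -2.8333/5 = -0.5667
  S[Z,Z] = ((1.1667)·(1.1667) + (0.1667)·(0.1667) + (0.1667)·(0.1667) + (2.1667)·(2.1667) + (-0.8333)·(-0.8333) + (-2.8333)·(-2.8333)) / 5 = 14.8333/5 = 2.9667

S is symmetric (S[j,i] = S[i,j]). Assembling:

S = [[5.2, -1.2, -1.4],
 [-1.2, 4.5667, -0.5667],
 [-1.4, -0.5667, 2.9667]]


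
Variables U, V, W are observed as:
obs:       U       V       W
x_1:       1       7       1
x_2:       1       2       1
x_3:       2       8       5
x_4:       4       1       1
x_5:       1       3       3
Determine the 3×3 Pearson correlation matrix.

Step 1 — column means:
  mean(U) = (1 + 1 + 2 + 4 + 1) / 5 = 9/5 = 1.8
  mean(V) = (7 + 2 + 8 + 1 + 3) / 5 = 21/5 = 4.2
  mean(W) = (1 + 1 + 5 + 1 + 3) / 5 = 11/5 = 2.2

Step 2 — sample variances and covariances s[i,j] = (1/(n-1)) · Σ_k (x_{k,i} - mean_i) · (x_{k,j} - mean_j), with n-1 = 4:
  s[U,U] = ((-0.8)·(-0.8) + (-0.8)·(-0.8) + (0.2)·(0.2) + (2.2)·(2.2) + (-0.8)·(-0.8)) / 4 = 6.8/4 = 1.7
  s[U,V] = ((-0.8)·(2.8) + (-0.8)·(-2.2) + (0.2)·(3.8) + (2.2)·(-3.2) + (-0.8)·(-1.2)) / 4 = -5.8/4 = -1.45
  s[U,W] = ((-0.8)·(-1.2) + (-0.8)·(-1.2) + (0.2)·(2.8) + (2.2)·(-1.2) + (-0.8)·(0.8)) / 4 = -0.8/4 = -0.2
  s[V,V] = ((2.8)·(2.8) + (-2.2)·(-2.2) + (3.8)·(3.8) + (-3.2)·(-3.2) + (-1.2)·(-1.2)) / 4 = 38.8/4 = 9.7
  s[V,W] = ((2.8)·(-1.2) + (-2.2)·(-1.2) + (3.8)·(2.8) + (-3.2)·(-1.2) + (-1.2)·(0.8)) / 4 = 12.8/4 = 3.2
  s[W,W] = ((-1.2)·(-1.2) + (-1.2)·(-1.2) + (2.8)·(2.8) + (-1.2)·(-1.2) + (0.8)·(0.8)) / 4 = 12.8/4 = 3.2
  Sample standard deviations s_i = √(s[i,i]):
  s(U) = √(1.7) = 1.3038
  s(V) = √(9.7) = 3.1145
  s(W) = √(3.2) = 1.7889

Step 3 — r_{ij} = s_{ij} / (s_i · s_j):
  r[U,U] = 1 (diagonal).
  r[U,V] = -1.45 / (1.3038 · 3.1145) = -1.45 / 4.0608 = -0.3571
  r[U,W] = -0.2 / (1.3038 · 1.7889) = -0.2 / 2.3324 = -0.0857
  r[V,V] = 1 (diagonal).
  r[V,W] = 3.2 / (3.1145 · 1.7889) = 3.2 / 5.5714 = 0.5744
  r[W,W] = 1 (diagonal).

R is symmetric with unit diagonal. Assembling:

R = [[1, -0.3571, -0.0857],
 [-0.3571, 1, 0.5744],
 [-0.0857, 0.5744, 1]]


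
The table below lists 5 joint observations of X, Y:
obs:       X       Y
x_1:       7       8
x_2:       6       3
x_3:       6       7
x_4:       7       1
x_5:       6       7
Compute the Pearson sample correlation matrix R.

Step 1 — column means:
  mean(X) = (7 + 6 + 6 + 7 + 6) / 5 = 32/5 = 6.4
  mean(Y) = (8 + 3 + 7 + 1 + 7) / 5 = 26/5 = 5.2

Step 2 — sample variances and covariances s[i,j] = (1/(n-1)) · Σ_k (x_{k,i} - mean_i) · (x_{k,j} - mean_j), with n-1 = 4:
  s[X,X] = ((0.6)·(0.6) + (-0.4)·(-0.4) + (-0.4)·(-0.4) + (0.6)·(0.6) + (-0.4)·(-0.4)) / 4 = 1.2/4 = 0.3
  s[X,Y] = ((0.6)·(2.8) + (-0.4)·(-2.2) + (-0.4)·(1.8) + (0.6)·(-4.2) + (-0.4)·(1.8)) / 4 = -1.4/4 = -0.35
  s[Y,Y] = ((2.8)·(2.8) + (-2.2)·(-2.2) + (1.8)·(1.8) + (-4.2)·(-4.2) + (1.8)·(1.8)) / 4 = 36.8/4 = 9.2
  Sample standard deviations s_i = √(s[i,i]):
  s(X) = √(0.3) = 0.5477
  s(Y) = √(9.2) = 3.0332

Step 3 — r_{ij} = s_{ij} / (s_i · s_j):
  r[X,X] = 1 (diagonal).
  r[X,Y] = -0.35 / (0.5477 · 3.0332) = -0.35 / 1.6613 = -0.2107
  r[Y,Y] = 1 (diagonal).

R is symmetric with unit diagonal. Assembling:

R = [[1, -0.2107],
 [-0.2107, 1]]


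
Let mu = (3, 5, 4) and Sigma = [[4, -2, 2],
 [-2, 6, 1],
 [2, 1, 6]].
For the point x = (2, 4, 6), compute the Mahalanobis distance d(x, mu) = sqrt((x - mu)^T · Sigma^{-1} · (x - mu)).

Step 1 — centre the observation: (x - mu) = (-1, -1, 2).

Step 2 — invert Sigma (cofactor / det for 3×3, or solve directly):
  Sigma^{-1} = [[0.4167, 0.1667, -0.1667],
 [0.1667, 0.2381, -0.0952],
 [-0.1667, -0.0952, 0.2381]].

Step 3 — form the quadratic (x - mu)^T · Sigma^{-1} · (x - mu):
  Sigma^{-1} · (x - mu) = (-0.9167, -0.5952, 0.7381).
  (x - mu)^T · [Sigma^{-1} · (x - mu)] = (-1)·(-0.9167) + (-1)·(-0.5952) + (2)·(0.7381) = 2.9881.

Step 4 — take square root: d = √(2.9881) ≈ 1.7286.

d(x, mu) = √(2.9881) ≈ 1.7286


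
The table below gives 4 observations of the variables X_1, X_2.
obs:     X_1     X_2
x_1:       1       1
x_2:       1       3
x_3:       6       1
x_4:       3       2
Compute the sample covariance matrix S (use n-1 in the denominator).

Step 1 — column means:
  mean(X_1) = (1 + 1 + 6 + 3) / 4 = 11/4 = 2.75
  mean(X_2) = (1 + 3 + 1 + 2) / 4 = 7/4 = 1.75

Step 2 — sample covariance S[i,j] = (1/(n-1)) · Σ_k (x_{k,i} - mean_i) · (x_{k,j} - mean_j), with n-1 = 3.
  S[X_1,X_1] = ((-1.75)·(-1.75) + (-1.75)·(-1.75) + (3.25)·(3.25) + (0.25)·(0.25)) / 3 = 16.75/3 = 5.5833
  S[X_1,X_2] = ((-1.75)·(-0.75) + (-1.75)·(1.25) + (3.25)·(-0.75) + (0.25)·(0.25)) / 3 = -3.25/3 = -1.0833
  S[X_2,X_2] = ((-0.75)·(-0.75) + (1.25)·(1.25) + (-0.75)·(-0.75) + (0.25)·(0.25)) / 3 = 2.75/3 = 0.9167

S is symmetric (S[j,i] = S[i,j]). Assembling:

S = [[5.5833, -1.0833],
 [-1.0833, 0.9167]]


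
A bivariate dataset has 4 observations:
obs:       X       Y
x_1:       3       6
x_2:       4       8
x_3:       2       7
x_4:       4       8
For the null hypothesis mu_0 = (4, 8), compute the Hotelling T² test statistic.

Step 1 — sample mean vector:
  mean(X) = (3 + 4 + 2 + 4) / 4 = 13/4 = 3.25
  mean(Y) = (6 + 8 + 7 + 8) / 4 = 29/4 = 7.25
  x̄ = (3.25, 7.25),  deviation x̄ - mu_0 = (3.25, 7.25) - (4, 8) = (-0.75, -0.75).

Step 2 — sample covariance matrix, S[i,j] = (1/(n-1)) · Σ_k (x_{k,i} - mean_i) · (x_{k,j} - mean_j), divisor n-1 = 3:
  S[X,X] = ((-0.25)·(-0.25) + (0.75)·(0.75) + (-1.25)·(-1.25) + (0.75)·(0.75)) / 3 = 2.75/3 = 0.9167
  S[X,Y] = ((-0.25)·(-1.25) + (0.75)·(0.75) + (-1.25)·(-0.25) + (0.75)·(0.75)) / 3 = 1.75/3 = 0.5833
  S[Y,Y] = ((-1.25)·(-1.25) + (0.75)·(0.75) + (-0.25)·(-0.25) + (0.75)·(0.75)) / 3 = 2.75/3 = 0.9167
  S = [[0.9167, 0.5833],
 [0.5833, 0.9167]].

Step 3 — invert S. det(S) = 0.9167·0.9167 - (0.5833)² = 0.5.
  S^{-1} = (1/det) · [[d, -b], [-b, a]] = [[1.8333, -1.1667],
 [-1.1667, 1.8333]].

Step 4 — quadratic form (x̄ - mu_0)^T · S^{-1} · (x̄ - mu_0):
  S^{-1} · (x̄ - mu_0) = (-0.5, -0.5),
  (x̄ - mu_0)^T · [...] = (-0.75)·(-0.5) + (-0.75)·(-0.5) = 0.75.

Step 5 — scale by n: T² = 4 · 0.75 = 3.

T² ≈ 3


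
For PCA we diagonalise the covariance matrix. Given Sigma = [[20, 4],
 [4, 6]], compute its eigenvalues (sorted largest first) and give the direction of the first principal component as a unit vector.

Step 1 — characteristic polynomial of 2×2 Sigma:
  det(Sigma - λI) = λ² - trace · λ + det = 0.
  trace = 20 + 6 = 26, det = 20·6 - (4)² = 104.
Step 2 — discriminant:
  Δ = trace² - 4·det = 676 - 416 = 260.
Step 3 — eigenvalues:
  λ = (trace ± √Δ)/2 = (26 ± 16.1245)/2,
  λ_1 = 21.0623,  λ_2 = 4.9377.

Step 4 — unit eigenvector for λ_1: solve (Sigma - λ_1 I)v = 0. First row:
  (20 - 21.0623)·v_x + (4)·v_y = 0, i.e. (-1.0623)·v_x + (4)·v_y = 0,
  so v ∝ (b, λ_1 - a) = (4, 1.0623) = u.
  ||u|| = √((4)² + (1.0623)²) = √(17.1284) ≈ 4.1386,
  v_1 = u/||u|| ≈ (0.9665, 0.2567) (||v_1|| = 1).

λ_1 = 21.0623,  λ_2 = 4.9377;  v_1 ≈ (0.9665, 0.2567)


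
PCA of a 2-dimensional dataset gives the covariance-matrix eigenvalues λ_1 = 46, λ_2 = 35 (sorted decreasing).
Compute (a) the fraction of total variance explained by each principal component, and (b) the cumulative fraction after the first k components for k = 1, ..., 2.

Step 1 — total variance = trace(Sigma) = Σ λ_i = 46 + 35 = 81.

Step 2 — fraction explained by component i = λ_i / Σ λ:
  PC1: 46/81 = 0.5679
  PC2: 35/81 = 0.4321

Step 3 — cumulative fraction after k components = (λ_1 + ... + λ_k) / Σ λ:
  k = 1: 46/81 = 0.5679
  k = 2: (46 + 35)/81 = 81/81 = 1

Summary (fraction, with percent):

explained: PC1 0.5679 (56.79%), PC2 0.4321 (43.21%);  cumulative: 0.5679, 1


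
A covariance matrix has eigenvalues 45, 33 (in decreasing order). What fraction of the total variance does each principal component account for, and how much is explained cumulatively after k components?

Step 1 — total variance = trace(Sigma) = Σ λ_i = 45 + 33 = 78.

Step 2 — fraction explained by component i = λ_i / Σ λ:
  PC1: 45/78 = 0.5769
  PC2: 33/78 = 0.4231

Step 3 — cumulative fraction after k components = (λ_1 + ... + λ_k) / Σ λ:
  k = 1: 45/78 = 0.5769
  k = 2: (45 + 33)/78 = 78/78 = 1

Summary (fraction, with percent):

explained: PC1 0.5769 (57.69%), PC2 0.4231 (42.31%);  cumulative: 0.5769, 1


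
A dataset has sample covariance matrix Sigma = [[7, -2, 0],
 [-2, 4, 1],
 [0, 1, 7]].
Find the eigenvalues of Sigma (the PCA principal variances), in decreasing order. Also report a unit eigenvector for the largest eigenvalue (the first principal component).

Step 1 — characteristic polynomial p(λ) = det(λI - Sigma) = λ³ - tr·λ² + c_1·λ - det, where tr = trace, c_1 = sum of the principal 2×2 minors, det = det(Sigma):
  tr = 7 + 4 + 7 = 18,
  c_1 = (7·4 - (-2)²) + (7·7 - (0)²) + (4·7 - (1)²) = 24 + 49 + 27 = 100,
  det = 7·(4·7 - (1)²) - (-2)·((-2)·7 - (1)·(0)) + (0)·((-2)·(1) - 4·(0)) = 7·(27) - (-2)·(-14) + (0)·(-2) = 161.
  So p(λ) = λ³ - 18λ² + 100λ - 161.
Step 2 — look for an integer root (rational root theorem: any rational root is an integer divisor of 161). Testing λ = 7:
  p(7) = 343 - 882 + 700 - 161 = 0  ✓
  Dividing out (λ - 7): p(λ) = (λ - 7)(λ² - 11λ + 23).
Step 3 — remaining eigenvalues from the quadratic λ² - 11λ + 23 = 0:
  Δ = 11² - 4·23 = 121 - 92 = 29,  λ = (11 ± √29)/2 = (11 ± 5.3852)/2 ≈ 8.1926 or 2.8074.
  Sorted: λ_1 = 8.1926,  λ_2 = 7,  λ_3 = 2.8074  (check: sum = 18 = tr ✓).

Step 4 — unit eigenvector for λ_1 ≈ 8.1926: v spans the null space of (Sigma - λ_1 I), whose rows are
  r_1 = (-1.1926, -2, 0),  r_2 = (-2, -4.1926, 1),  r_3 = (0, 1, -1.1926).
  v is orthogonal to every row, so take v ∝ r_1 × r_2 = ((-2)·(1) - (0)·(-4.1926), (0)·(-2) - (-1.1926)·(1), (-1.1926)·(-4.1926) - (-2)·(-2)) ≈ (-2, 1.1926, 1).
  Rescale (multiply by -1 so the first nonzero entry is positive): u = (2, -1.1926, -1).
  ||u|| = √((2)² + (-1.1926)² + (-1)²) = √(6.4223) ≈ 2.5342,  v_1 = u/||u|| ≈ (0.7892, -0.4706, -0.3946) (||v_1|| = 1).

λ_1 = 8.1926,  λ_2 = 7,  λ_3 = 2.8074;  v_1 ≈ (0.7892, -0.4706, -0.3946)


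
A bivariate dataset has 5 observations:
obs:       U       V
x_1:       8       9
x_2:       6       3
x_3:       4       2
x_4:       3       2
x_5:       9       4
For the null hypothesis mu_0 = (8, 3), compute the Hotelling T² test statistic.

Step 1 — sample mean vector:
  mean(U) = (8 + 6 + 4 + 3 + 9) / 5 = 30/5 = 6
  mean(V) = (9 + 3 + 2 + 2 + 4) / 5 = 20/5 = 4
  x̄ = (6, 4),  deviation x̄ - mu_0 = (6, 4) - (8, 3) = (-2, 1).

Step 2 — sample covariance matrix, S[i,j] = (1/(n-1)) · Σ_k (x_{k,i} - mean_i) · (x_{k,j} - mean_j), divisor n-1 = 4:
  S[U,U] = ((2)·(2) + (0)·(0) + (-2)·(-2) + (-3)·(-3) + (3)·(3)) / 4 = 26/4 = 6.5
  S[U,V] = ((2)·(5) + (0)·(-1) + (-2)·(-2) + (-3)·(-2) + (3)·(0)) / 4 = 20/4 = 5
  S[V,V] = ((5)·(5) + (-1)·(-1) + (-2)·(-2) + (-2)·(-2) + (0)·(0)) / 4 = 34/4 = 8.5
  S = [[6.5, 5],
 [5, 8.5]].

Step 3 — invert S. det(S) = 6.5·8.5 - (5)² = 30.25.
  S^{-1} = (1/det) · [[d, -b], [-b, a]] = [[0.281, -0.1653],
 [-0.1653, 0.2149]].

Step 4 — quadratic form (x̄ - mu_0)^T · S^{-1} · (x̄ - mu_0):
  S^{-1} · (x̄ - mu_0) = (-0.7273, 0.5455),
  (x̄ - mu_0)^T · [...] = (-2)·(-0.7273) + (1)·(0.5455) = 2.

Step 5 — scale by n: T² = 5 · 2 = 10.

T² ≈ 10


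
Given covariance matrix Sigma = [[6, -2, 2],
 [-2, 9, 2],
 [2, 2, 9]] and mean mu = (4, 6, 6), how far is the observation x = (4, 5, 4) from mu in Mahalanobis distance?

Step 1 — centre the observation: (x - mu) = (0, -1, -2).

Step 2 — invert Sigma (cofactor / det for 3×3, or solve directly):
  Sigma^{-1} = [[0.2059, 0.0588, -0.0588],
 [0.0588, 0.1337, -0.0428],
 [-0.0588, -0.0428, 0.1337]].

Step 3 — form the quadratic (x - mu)^T · Sigma^{-1} · (x - mu):
  Sigma^{-1} · (x - mu) = (0.0588, -0.0481, -0.2246).
  (x - mu)^T · [Sigma^{-1} · (x - mu)] = (0)·(0.0588) + (-1)·(-0.0481) + (-2)·(-0.2246) = 0.4973.

Step 4 — take square root: d = √(0.4973) ≈ 0.7052.

d(x, mu) = √(0.4973) ≈ 0.7052


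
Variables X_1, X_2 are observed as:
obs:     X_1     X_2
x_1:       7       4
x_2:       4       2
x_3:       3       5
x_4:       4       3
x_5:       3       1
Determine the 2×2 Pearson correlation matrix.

Step 1 — column means:
  mean(X_1) = (7 + 4 + 3 + 4 + 3) / 5 = 21/5 = 4.2
  mean(X_2) = (4 + 2 + 5 + 3 + 1) / 5 = 15/5 = 3

Step 2 — sample variances and covariances s[i,j] = (1/(n-1)) · Σ_k (x_{k,i} - mean_i) · (x_{k,j} - mean_j), with n-1 = 4:
  s[X_1,X_1] = ((2.8)·(2.8) + (-0.2)·(-0.2) + (-1.2)·(-1.2) + (-0.2)·(-0.2) + (-1.2)·(-1.2)) / 4 = 10.8/4 = 2.7
  s[X_1,X_2] = ((2.8)·(1) + (-0.2)·(-1) + (-1.2)·(2) + (-0.2)·(0) + (-1.2)·(-2)) / 4 = 3/4 = 0.75
  s[X_2,X_2] = ((1)·(1) + (-1)·(-1) + (2)·(2) + (0)·(0) + (-2)·(-2)) / 4 = 10/4 = 2.5
  Sample standard deviations s_i = √(s[i,i]):
  s(X_1) = √(2.7) = 1.6432
  s(X_2) = √(2.5) = 1.5811

Step 3 — r_{ij} = s_{ij} / (s_i · s_j):
  r[X_1,X_1] = 1 (diagonal).
  r[X_1,X_2] = 0.75 / (1.6432 · 1.5811) = 0.75 / 2.5981 = 0.2887
  r[X_2,X_2] = 1 (diagonal).

R is symmetric with unit diagonal. Assembling:

R = [[1, 0.2887],
 [0.2887, 1]]


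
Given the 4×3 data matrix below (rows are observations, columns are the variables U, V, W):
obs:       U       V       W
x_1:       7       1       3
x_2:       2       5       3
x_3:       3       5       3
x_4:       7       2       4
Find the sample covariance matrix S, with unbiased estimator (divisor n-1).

Step 1 — column means:
  mean(U) = (7 + 2 + 3 + 7) / 4 = 19/4 = 4.75
  mean(V) = (1 + 5 + 5 + 2) / 4 = 13/4 = 3.25
  mean(W) = (3 + 3 + 3 + 4) / 4 = 13/4 = 3.25

Step 2 — sample covariance S[i,j] = (1/(n-1)) · Σ_k (x_{k,i} - mean_i) · (x_{k,j} - mean_j), with n-1 = 3.
  S[U,U] = ((2.25)·(2.25) + (-2.75)·(-2.75) + (-1.75)·(-1.75) + (2.25)·(2.25)) / 3 = 20.75/3 = 6.9167
  S[U,V] = ((2.25)·(-2.25) + (-2.75)·(1.75) + (-1.75)·(1.75) + (2.25)·(-1.25)) / 3 = -15.75/3 = -5.25
  S[U,W] = ((2.25)·(-0.25) + (-2.75)·(-0.25) + (-1.75)·(-0.25) + (2.25)·(0.75)) / 3 = 2.25/3 = 0.75
  S[V,V] = ((-2.25)·(-2.25) + (1.75)·(1.75) + (1.75)·(1.75) + (-1.25)·(-1.25)) / 3 = 12.75/3 = 4.25
  S[V,W] = ((-2.25)·(-0.25) + (1.75)·(-0.25) + (1.75)·(-0.25) + (-1.25)·(0.75)) / 3 = -1.25/3 = -0.4167
  S[W,W] = ((-0.25)·(-0.25) + (-0.25)·(-0.25) + (-0.25)·(-0.25) + (0.75)·(0.75)) / 3 = 0.75/3 = 0.25

S is symmetric (S[j,i] = S[i,j]). Assembling:

S = [[6.9167, -5.25, 0.75],
 [-5.25, 4.25, -0.4167],
 [0.75, -0.4167, 0.25]]


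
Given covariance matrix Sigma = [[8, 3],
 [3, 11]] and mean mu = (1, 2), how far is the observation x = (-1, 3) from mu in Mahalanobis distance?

Step 1 — centre the observation: (x - mu) = (-2, 1).

Step 2 — invert Sigma. det(Sigma) = 8·11 - (3)² = 79.
  Sigma^{-1} = (1/det) · [[d, -b], [-b, a]] = [[0.1392, -0.038],
 [-0.038, 0.1013]].

Step 3 — form the quadratic (x - mu)^T · Sigma^{-1} · (x - mu):
  Sigma^{-1} · (x - mu) = (-0.3165, 0.1772).
  (x - mu)^T · [Sigma^{-1} · (x - mu)] = (-2)·(-0.3165) + (1)·(0.1772) = 0.8101.

Step 4 — take square root: d = √(0.8101) ≈ 0.9001.

d(x, mu) = √(0.8101) ≈ 0.9001


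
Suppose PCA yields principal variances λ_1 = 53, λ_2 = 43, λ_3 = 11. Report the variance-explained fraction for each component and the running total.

Step 1 — total variance = trace(Sigma) = Σ λ_i = 53 + 43 + 11 = 107.

Step 2 — fraction explained by component i = λ_i / Σ λ:
  PC1: 53/107 = 0.4953
  PC2: 43/107 = 0.4019
  PC3: 11/107 = 0.1028

Step 3 — cumulative fraction after k components = (λ_1 + ... + λ_k) / Σ λ:
  k = 1: 53/107 = 0.4953
  k = 2: (53 + 43)/107 = 96/107 = 0.8972
  k = 3: (53 + 43 + 11)/107 = 107/107 = 1

Summary (fraction, with percent):

explained: PC1 0.4953 (49.53%), PC2 0.4019 (40.19%), PC3 0.1028 (10.28%);  cumulative: 0.4953, 0.8972, 1


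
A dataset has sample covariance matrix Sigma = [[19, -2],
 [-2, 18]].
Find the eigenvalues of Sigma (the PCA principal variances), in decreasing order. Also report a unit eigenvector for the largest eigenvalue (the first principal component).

Step 1 — characteristic polynomial of 2×2 Sigma:
  det(Sigma - λI) = λ² - trace · λ + det = 0.
  trace = 19 + 18 = 37, det = 19·18 - (-2)² = 338.
Step 2 — discriminant:
  Δ = trace² - 4·det = 1369 - 1352 = 17.
Step 3 — eigenvalues:
  λ = (trace ± √Δ)/2 = (37 ± 4.1231)/2,
  λ_1 = 20.5616,  λ_2 = 16.4384.

Step 4 — unit eigenvector for λ_1: solve (Sigma - λ_1 I)v = 0. First row:
  (19 - 20.5616)·v_x + (-2)·v_y = 0, i.e. (-1.5616)·v_x + (-2)·v_y = 0,
  so v ∝ (b, λ_1 - a) = (-2, 1.5616); multiply by -1 so the first entry is positive: u = (2, -1.5616).
  ||u|| = √((2)² + (-1.5616)²) = √(6.4384) ≈ 2.5374,
  v_1 = u/||u|| ≈ (0.7882, -0.6154) (||v_1|| = 1).

λ_1 = 20.5616,  λ_2 = 16.4384;  v_1 ≈ (0.7882, -0.6154)


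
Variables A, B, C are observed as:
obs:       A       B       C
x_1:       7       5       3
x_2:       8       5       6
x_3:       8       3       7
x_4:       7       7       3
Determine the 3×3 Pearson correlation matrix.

Step 1 — column means:
  mean(A) = (7 + 8 + 8 + 7) / 4 = 30/4 = 7.5
  mean(B) = (5 + 5 + 3 + 7) / 4 = 20/4 = 5
  mean(C) = (3 + 6 + 7 + 3) / 4 = 19/4 = 4.75

Step 2 — sample variances and covariances s[i,j] = (1/(n-1)) · Σ_k (x_{k,i} - mean_i) · (x_{k,j} - mean_j), with n-1 = 3:
  s[A,A] = ((-0.5)·(-0.5) + (0.5)·(0.5) + (0.5)·(0.5) + (-0.5)·(-0.5)) / 3 = 1/3 = 0.3333
  s[A,B] = ((-0.5)·(0) + (0.5)·(0) + (0.5)·(-2) + (-0.5)·(2)) / 3 = -2/3 = -0.6667
  s[A,C] = ((-0.5)·(-1.75) + (0.5)·(1.25) + (0.5)·(2.25) + (-0.5)·(-1.75)) / 3 = 3.5/3 = 1.1667
  s[B,B] = ((0)·(0) + (0)·(0) + (-2)·(-2) + (2)·(2)) / 3 = 8/3 = 2.6667
  s[B,C] = ((0)·(-1.75) + (0)·(1.25) + (-2)·(2.25) + (2)·(-1.75)) / 3 = -8/3 = -2.6667
  s[C,C] = ((-1.75)·(-1.75) + (1.25)·(1.25) + (2.25)·(2.25) + (-1.75)·(-1.75)) / 3 = 12.75/3 = 4.25
  Sample standard deviations s_i = √(s[i,i]):
  s(A) = √(0.3333) = 0.5774
  s(B) = √(2.6667) = 1.633
  s(C) = √(4.25) = 2.0616

Step 3 — r_{ij} = s_{ij} / (s_i · s_j):
  r[A,A] = 1 (diagonal).
  r[A,B] = -0.6667 / (0.5774 · 1.633) = -0.6667 / 0.9428 = -0.7071
  r[A,C] = 1.1667 / (0.5774 · 2.0616) = 1.1667 / 1.1902 = 0.9802
  r[B,B] = 1 (diagonal).
  r[B,C] = -2.6667 / (1.633 · 2.0616) = -2.6667 / 3.3665 = -0.7921
  r[C,C] = 1 (diagonal).

R is symmetric with unit diagonal. Assembling:

R = [[1, -0.7071, 0.9802],
 [-0.7071, 1, -0.7921],
 [0.9802, -0.7921, 1]]


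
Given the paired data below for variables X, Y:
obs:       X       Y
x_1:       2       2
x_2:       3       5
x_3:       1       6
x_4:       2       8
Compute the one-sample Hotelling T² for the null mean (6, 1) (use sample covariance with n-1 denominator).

Step 1 — sample mean vector:
  mean(X) = (2 + 3 + 1 + 2) / 4 = 8/4 = 2
  mean(Y) = (2 + 5 + 6 + 8) / 4 = 21/4 = 5.25
  x̄ = (2, 5.25),  deviation x̄ - mu_0 = (2, 5.25) - (6, 1) = (-4, 4.25).

Step 2 — sample covariance matrix, S[i,j] = (1/(n-1)) · Σ_k (x_{k,i} - mean_i) · (x_{k,j} - mean_j), divisor n-1 = 3:
  S[X,X] = ((0)·(0) + (1)·(1) + (-1)·(-1) + (0)·(0)) / 3 = 2/3 = 0.6667
  S[X,Y] = ((0)·(-3.25) + (1)·(-0.25) + (-1)·(0.75) + (0)·(2.75)) / 3 = -1/3 = -0.3333
  S[Y,Y] = ((-3.25)·(-3.25) + (-0.25)·(-0.25) + (0.75)·(0.75) + (2.75)·(2.75)) / 3 = 18.75/3 = 6.25
  S = [[0.6667, -0.3333],
 [-0.3333, 6.25]].

Step 3 — invert S. det(S) = 0.6667·6.25 - (-0.3333)² = 4.0556.
  S^{-1} = (1/det) · [[d, -b], [-b, a]] = [[1.5411, 0.0822],
 [0.0822, 0.1644]].

Step 4 — quadratic form (x̄ - mu_0)^T · S^{-1} · (x̄ - mu_0):
  S^{-1} · (x̄ - mu_0) = (-5.8151, 0.3699),
  (x̄ - mu_0)^T · [...] = (-4)·(-5.8151) + (4.25)·(0.3699) = 24.8322.

Step 5 — scale by n: T² = 4 · 24.8322 = 99.3288.

T² ≈ 99.3288


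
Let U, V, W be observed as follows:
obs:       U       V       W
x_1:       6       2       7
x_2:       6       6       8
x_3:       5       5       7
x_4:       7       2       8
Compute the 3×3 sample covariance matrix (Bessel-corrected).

Step 1 — column means:
  mean(U) = (6 + 6 + 5 + 7) / 4 = 24/4 = 6
  mean(V) = (2 + 6 + 5 + 2) / 4 = 15/4 = 3.75
  mean(W) = (7 + 8 + 7 + 8) / 4 = 30/4 = 7.5

Step 2 — sample covariance S[i,j] = (1/(n-1)) · Σ_k (x_{k,i} - mean_i) · (x_{k,j} - mean_j), with n-1 = 3.
  S[U,U] = ((0)·(0) + (0)·(0) + (-1)·(-1) + (1)·(1)) / 3 = 2/3 = 0.6667
  S[U,V] = ((0)·(-1.75) + (0)·(2.25) + (-1)·(1.25) + (1)·(-1.75)) / 3 = -3/3 = -1
  S[U,W] = ((0)·(-0.5) + (0)·(0.5) + (-1)·(-0.5) + (1)·(0.5)) / 3 = 1/3 = 0.3333
  S[V,V] = ((-1.75)·(-1.75) + (2.25)·(2.25) + (1.25)·(1.25) + (-1.75)·(-1.75)) / 3 = 12.75/3 = 4.25
  S[V,W] = ((-1.75)·(-0.5) + (2.25)·(0.5) + (1.25)·(-0.5) + (-1.75)·(0.5)) / 3 = 0.5/3 = 0.1667
  S[W,W] = ((-0.5)·(-0.5) + (0.5)·(0.5) + (-0.5)·(-0.5) + (0.5)·(0.5)) / 3 = 1/3 = 0.3333

S is symmetric (S[j,i] = S[i,j]). Assembling:

S = [[0.6667, -1, 0.3333],
 [-1, 4.25, 0.1667],
 [0.3333, 0.1667, 0.3333]]


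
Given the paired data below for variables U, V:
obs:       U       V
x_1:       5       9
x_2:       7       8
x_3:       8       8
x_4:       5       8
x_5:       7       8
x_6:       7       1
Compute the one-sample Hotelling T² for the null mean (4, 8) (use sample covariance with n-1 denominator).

Step 1 — sample mean vector:
  mean(U) = (5 + 7 + 8 + 5 + 7 + 7) / 6 = 39/6 = 6.5
  mean(V) = (9 + 8 + 8 + 8 + 8 + 1) / 6 = 42/6 = 7
  x̄ = (6.5, 7),  deviation x̄ - mu_0 = (6.5, 7) - (4, 8) = (2.5, -1).

Step 2 — sample covariance matrix, S[i,j] = (1/(n-1)) · Σ_k (x_{k,i} - mean_i) · (x_{k,j} - mean_j), divisor n-1 = 5:
  S[U,U] = ((-1.5)·(-1.5) + (0.5)·(0.5) + (1.5)·(1.5) + (-1.5)·(-1.5) + (0.5)·(0.5) + (0.5)·(0.5)) / 5 = 7.5/5 = 1.5
  S[U,V] = ((-1.5)·(2) + (0.5)·(1) + (1.5)·(1) + (-1.5)·(1) + (0.5)·(1) + (0.5)·(-6)) / 5 = -5/5 = -1
  S[V,V] = ((2)·(2) + (1)·(1) + (1)·(1) + (1)·(1) + (1)·(1) + (-6)·(-6)) / 5 = 44/5 = 8.8
  S = [[1.5, -1],
 [-1, 8.8]].

Step 3 — invert S. det(S) = 1.5·8.8 - (-1)² = 12.2.
  S^{-1} = (1/det) · [[d, -b], [-b, a]] = [[0.7213, 0.082],
 [0.082, 0.123]].

Step 4 — quadratic form (x̄ - mu_0)^T · S^{-1} · (x̄ - mu_0):
  S^{-1} · (x̄ - mu_0) = (1.7213, 0.082),
  (x̄ - mu_0)^T · [...] = (2.5)·(1.7213) + (-1)·(0.082) = 4.2213.

Step 5 — scale by n: T² = 6 · 4.2213 = 25.3279.

T² ≈ 25.3279


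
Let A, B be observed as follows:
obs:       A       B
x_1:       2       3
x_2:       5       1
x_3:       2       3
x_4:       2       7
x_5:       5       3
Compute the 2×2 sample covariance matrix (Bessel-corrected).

Step 1 — column means:
  mean(A) = (2 + 5 + 2 + 2 + 5) / 5 = 16/5 = 3.2
  mean(B) = (3 + 1 + 3 + 7 + 3) / 5 = 17/5 = 3.4

Step 2 — sample covariance S[i,j] = (1/(n-1)) · Σ_k (x_{k,i} - mean_i) · (x_{k,j} - mean_j), with n-1 = 4.
  S[A,A] = ((-1.2)·(-1.2) + (1.8)·(1.8) + (-1.2)·(-1.2) + (-1.2)·(-1.2) + (1.8)·(1.8)) / 4 = 10.8/4 = 2.7
  S[A,B] = ((-1.2)·(-0.4) + (1.8)·(-2.4) + (-1.2)·(-0.4) + (-1.2)·(3.6) + (1.8)·(-0.4)) / 4 = -8.4/4 = -2.1
  S[B,B] = ((-0.4)·(-0.4) + (-2.4)·(-2.4) + (-0.4)·(-0.4) + (3.6)·(3.6) + (-0.4)·(-0.4)) / 4 = 19.2/4 = 4.8

S is symmetric (S[j,i] = S[i,j]). Assembling:

S = [[2.7, -2.1],
 [-2.1, 4.8]]


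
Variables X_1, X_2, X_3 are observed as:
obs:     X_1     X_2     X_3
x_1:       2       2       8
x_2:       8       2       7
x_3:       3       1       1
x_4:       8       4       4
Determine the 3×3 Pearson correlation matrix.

Step 1 — column means:
  mean(X_1) = (2 + 8 + 3 + 8) / 4 = 21/4 = 5.25
  mean(X_2) = (2 + 2 + 1 + 4) / 4 = 9/4 = 2.25
  mean(X_3) = (8 + 7 + 1 + 4) / 4 = 20/4 = 5

Step 2 — sample variances and covariances s[i,j] = (1/(n-1)) · Σ_k (x_{k,i} - mean_i) · (x_{k,j} - mean_j), with n-1 = 3:
  s[X_1,X_1] = ((-3.25)·(-3.25) + (2.75)·(2.75) + (-2.25)·(-2.25) + (2.75)·(2.75)) / 3 = 30.75/3 = 10.25
  s[X_1,X_2] = ((-3.25)·(-0.25) + (2.75)·(-0.25) + (-2.25)·(-1.25) + (2.75)·(1.75)) / 3 = 7.75/3 = 2.5833
  s[X_1,X_3] = ((-3.25)·(3) + (2.75)·(2) + (-2.25)·(-4) + (2.75)·(-1)) / 3 = 2/3 = 0.6667
  s[X_2,X_2] = ((-0.25)·(-0.25) + (-0.25)·(-0.25) + (-1.25)·(-1.25) + (1.75)·(1.75)) / 3 = 4.75/3 = 1.5833
  s[X_2,X_3] = ((-0.25)·(3) + (-0.25)·(2) + (-1.25)·(-4) + (1.75)·(-1)) / 3 = 2/3 = 0.6667
  s[X_3,X_3] = ((3)·(3) + (2)·(2) + (-4)·(-4) + (-1)·(-1)) / 3 = 30/3 = 10
  Sample standard deviations s_i = √(s[i,i]):
  s(X_1) = √(10.25) = 3.2016
  s(X_2) = √(1.5833) = 1.2583
  s(X_3) = √(10) = 3.1623

Step 3 — r_{ij} = s_{ij} / (s_i · s_j):
  r[X_1,X_1] = 1 (diagonal).
  r[X_1,X_2] = 2.5833 / (3.2016 · 1.2583) = 2.5833 / 4.0285 = 0.6413
  r[X_1,X_3] = 0.6667 / (3.2016 · 3.1623) = 0.6667 / 10.1242 = 0.0658
  r[X_2,X_2] = 1 (diagonal).
  r[X_2,X_3] = 0.6667 / (1.2583 · 3.1623) = 0.6667 / 3.9791 = 0.1675
  r[X_3,X_3] = 1 (diagonal).

R is symmetric with unit diagonal. Assembling:

R = [[1, 0.6413, 0.0658],
 [0.6413, 1, 0.1675],
 [0.0658, 0.1675, 1]]


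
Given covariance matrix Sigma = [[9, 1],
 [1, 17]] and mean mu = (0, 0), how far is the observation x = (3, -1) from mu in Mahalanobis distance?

Step 1 — centre the observation: (x - mu) = (3, -1).

Step 2 — invert Sigma. det(Sigma) = 9·17 - (1)² = 152.
  Sigma^{-1} = (1/det) · [[d, -b], [-b, a]] = [[0.1118, -0.0066],
 [-0.0066, 0.0592]].

Step 3 — form the quadratic (x - mu)^T · Sigma^{-1} · (x - mu):
  Sigma^{-1} · (x - mu) = (0.3421, -0.0789).
  (x - mu)^T · [Sigma^{-1} · (x - mu)] = (3)·(0.3421) + (-1)·(-0.0789) = 1.1053.

Step 4 — take square root: d = √(1.1053) ≈ 1.0513.

d(x, mu) = √(1.1053) ≈ 1.0513


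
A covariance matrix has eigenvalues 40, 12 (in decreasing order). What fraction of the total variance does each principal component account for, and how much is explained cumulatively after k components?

Step 1 — total variance = trace(Sigma) = Σ λ_i = 40 + 12 = 52.

Step 2 — fraction explained by component i = λ_i / Σ λ:
  PC1: 40/52 = 0.7692
  PC2: 12/52 = 0.2308

Step 3 — cumulative fraction after k components = (λ_1 + ... + λ_k) / Σ λ:
  k = 1: 40/52 = 0.7692
  k = 2: (40 + 12)/52 = 52/52 = 1

Summary (fraction, with percent):

explained: PC1 0.7692 (76.92%), PC2 0.2308 (23.08%);  cumulative: 0.7692, 1


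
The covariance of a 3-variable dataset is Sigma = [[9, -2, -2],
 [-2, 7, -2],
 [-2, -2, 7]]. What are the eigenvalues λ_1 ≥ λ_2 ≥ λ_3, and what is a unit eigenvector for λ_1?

Step 1 — characteristic polynomial p(λ) = det(λI - Sigma) = λ³ - tr·λ² + c_1·λ - det, where tr = trace, c_1 = sum of the principal 2×2 minors, det = det(Sigma):
  tr = 9 + 7 + 7 = 23,
  c_1 = (9·7 - (-2)²) + (9·7 - (-2)²) + (7·7 - (-2)²) = 59 + 59 + 45 = 163,
  det = 9·(7·7 - (-2)²) - (-2)·((-2)·7 - (-2)·(-2)) + (-2)·((-2)·(-2) - 7·(-2)) = 9·(45) - (-2)·(-18) + (-2)·(18) = 333.
  So p(λ) = λ³ - 23λ² + 163λ - 333.
Step 2 — look for an integer root (rational root theorem: any rational root is an integer divisor of 333). Testing λ = 9:
  p(9) = 729 - 1863 + 1467 - 333 = 0  ✓
  Dividing out (λ - 9): p(λ) = (λ - 9)(λ² - 14λ + 37).
Step 3 — remaining eigenvalues from the quadratic λ² - 14λ + 37 = 0:
  Δ = 14² - 4·37 = 196 - 148 = 48,  λ = (14 ± √48)/2 = (14 ± 6.9282)/2 ≈ 10.4641 or 3.5359.
  Sorted: λ_1 = 10.4641,  λ_2 = 9,  λ_3 = 3.5359  (check: sum = 23 = tr ✓).

Step 4 — unit eigenvector for λ_1 ≈ 10.4641: v spans the null space of (Sigma - λ_1 I), whose rows are
  r_1 = (-1.4641, -2, -2),  r_2 = (-2, -3.4641, -2),  r_3 = (-2, -2, -3.4641).
  v is orthogonal to every row, so take v ∝ r_1 × r_2 = ((-2)·(-2) - (-2)·(-3.4641), (-2)·(-2) - (-1.4641)·(-2), (-1.4641)·(-3.4641) - (-2)·(-2)) ≈ (-2.9282, 1.0718, 1.0718).
  Rescale (multiply by -1 so the first nonzero entry is positive): u = (2.9282, -1.0718, -1.0718).
  ||u|| = √((2.9282)² + (-1.0718)² + (-1.0718)²) = √(10.8719) ≈ 3.2973,  v_1 = u/||u|| ≈ (0.8881, -0.3251, -0.3251) (||v_1|| = 1).

λ_1 = 10.4641,  λ_2 = 9,  λ_3 = 3.5359;  v_1 ≈ (0.8881, -0.3251, -0.3251)


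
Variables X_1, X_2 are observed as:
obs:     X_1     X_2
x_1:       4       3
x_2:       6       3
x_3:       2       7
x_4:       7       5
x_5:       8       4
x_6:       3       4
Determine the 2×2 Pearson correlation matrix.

Step 1 — column means:
  mean(X_1) = (4 + 6 + 2 + 7 + 8 + 3) / 6 = 30/6 = 5
  mean(X_2) = (3 + 3 + 7 + 5 + 4 + 4) / 6 = 26/6 = 4.3333

Step 2 — sample variances and covariances s[i,j] = (1/(n-1)) · Σ_k (x_{k,i} - mean_i) · (x_{k,j} - mean_j), with n-1 = 5:
  s[X_1,X_1] = ((-1)·(-1) + (1)·(1) + (-3)·(-3) + (2)·(2) + (3)·(3) + (-2)·(-2)) / 5 = 28/5 = 5.6
  s[X_1,X_2] = ((-1)·(-1.3333) + (1)·(-1.3333) + (-3)·(2.6667) + (2)·(0.6667) + (3)·(-0.3333) + (-2)·(-0.3333)) / 5 = -7/5 = -1.4
  s[X_2,X_2] = ((-1.3333)·(-1.3333) + (-1.3333)·(-1.3333) + (2.6667)·(2.6667) + (0.6667)·(0.6667) + (-0.3333)·(-0.3333) + (-0.3333)·(-0.3333)) / 5 = 11.3333/5 = 2.2667
  Sample standard deviations s_i = √(s[i,i]):
  s(X_1) = √(5.6) = 2.3664
  s(X_2) = √(2.2667) = 1.5055

Step 3 — r_{ij} = s_{ij} / (s_i · s_j):
  r[X_1,X_1] = 1 (diagonal).
  r[X_1,X_2] = -1.4 / (2.3664 · 1.5055) = -1.4 / 3.5628 = -0.393
  r[X_2,X_2] = 1 (diagonal).

R is symmetric with unit diagonal. Assembling:

R = [[1, -0.393],
 [-0.393, 1]]


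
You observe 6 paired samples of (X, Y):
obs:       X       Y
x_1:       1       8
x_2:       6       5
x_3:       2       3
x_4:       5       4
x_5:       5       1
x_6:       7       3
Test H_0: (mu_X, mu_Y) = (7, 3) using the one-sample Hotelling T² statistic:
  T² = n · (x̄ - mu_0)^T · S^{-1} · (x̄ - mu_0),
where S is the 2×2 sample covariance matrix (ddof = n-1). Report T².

Step 1 — sample mean vector:
  mean(X) = (1 + 6 + 2 + 5 + 5 + 7) / 6 = 26/6 = 4.3333
  mean(Y) = (8 + 5 + 3 + 4 + 1 + 3) / 6 = 24/6 = 4
  x̄ = (4.3333, 4),  deviation x̄ - mu_0 = (4.3333, 4) - (7, 3) = (-2.6667, 1).

Step 2 — sample covariance matrix, S[i,j] = (1/(n-1)) · Σ_k (x_{k,i} - mean_i) · (x_{k,j} - mean_j), divisor n-1 = 5:
  S[X,X] = ((-3.3333)·(-3.3333) + (1.6667)·(1.6667) + (-2.3333)·(-2.3333) + (0.6667)·(0.6667) + (0.6667)·(0.6667) + (2.6667)·(2.6667)) / 5 = 27.3333/5 = 5.4667
  S[X,Y] = ((-3.3333)·(4) + (1.6667)·(1) + (-2.3333)·(-1) + (0.6667)·(0) + (0.6667)·(-3) + (2.6667)·(-1)) / 5 = -14/5 = -2.8
  S[Y,Y] = ((4)·(4) + (1)·(1) + (-1)·(-1) + (0)·(0) + (-3)·(-3) + (-1)·(-1)) / 5 = 28/5 = 5.6
  S = [[5.4667, -2.8],
 [-2.8, 5.6]].

Step 3 — invert S. det(S) = 5.4667·5.6 - (-2.8)² = 22.7733.
  S^{-1} = (1/det) · [[d, -b], [-b, a]] = [[0.2459, 0.123],
 [0.123, 0.24]].

Step 4 — quadratic form (x̄ - mu_0)^T · S^{-1} · (x̄ - mu_0):
  S^{-1} · (x̄ - mu_0) = (-0.5328, -0.0878),
  (x̄ - mu_0)^T · [...] = (-2.6667)·(-0.5328) + (1)·(-0.0878) = 1.3329.

Step 5 — scale by n: T² = 6 · 1.3329 = 7.9977.

T² ≈ 7.9977


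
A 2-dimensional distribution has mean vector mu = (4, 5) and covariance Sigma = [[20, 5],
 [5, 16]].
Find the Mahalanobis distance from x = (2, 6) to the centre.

Step 1 — centre the observation: (x - mu) = (-2, 1).

Step 2 — invert Sigma. det(Sigma) = 20·16 - (5)² = 295.
  Sigma^{-1} = (1/det) · [[d, -b], [-b, a]] = [[0.0542, -0.0169],
 [-0.0169, 0.0678]].

Step 3 — form the quadratic (x - mu)^T · Sigma^{-1} · (x - mu):
  Sigma^{-1} · (x - mu) = (-0.1254, 0.1017).
  (x - mu)^T · [Sigma^{-1} · (x - mu)] = (-2)·(-0.1254) + (1)·(0.1017) = 0.3525.

Step 4 — take square root: d = √(0.3525) ≈ 0.5938.

d(x, mu) = √(0.3525) ≈ 0.5938


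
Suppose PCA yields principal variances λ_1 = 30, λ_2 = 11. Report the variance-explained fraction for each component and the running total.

Step 1 — total variance = trace(Sigma) = Σ λ_i = 30 + 11 = 41.

Step 2 — fraction explained by component i = λ_i / Σ λ:
  PC1: 30/41 = 0.7317
  PC2: 11/41 = 0.2683

Step 3 — cumulative fraction after k components = (λ_1 + ... + λ_k) / Σ λ:
  k = 1: 30/41 = 0.7317
  k = 2: (30 + 11)/41 = 41/41 = 1

Summary (fraction, with percent):

explained: PC1 0.7317 (73.17%), PC2 0.2683 (26.83%);  cumulative: 0.7317, 1


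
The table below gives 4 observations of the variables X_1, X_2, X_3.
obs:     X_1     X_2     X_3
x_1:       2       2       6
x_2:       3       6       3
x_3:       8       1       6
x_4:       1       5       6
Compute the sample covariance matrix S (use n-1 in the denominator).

Step 1 — column means:
  mean(X_1) = (2 + 3 + 8 + 1) / 4 = 14/4 = 3.5
  mean(X_2) = (2 + 6 + 1 + 5) / 4 = 14/4 = 3.5
  mean(X_3) = (6 + 3 + 6 + 6) / 4 = 21/4 = 5.25

Step 2 — sample covariance S[i,j] = (1/(n-1)) · Σ_k (x_{k,i} - mean_i) · (x_{k,j} - mean_j), with n-1 = 3.
  S[X_1,X_1] = ((-1.5)·(-1.5) + (-0.5)·(-0.5) + (4.5)·(4.5) + (-2.5)·(-2.5)) / 3 = 29/3 = 9.6667
  S[X_1,X_2] = ((-1.5)·(-1.5) + (-0.5)·(2.5) + (4.5)·(-2.5) + (-2.5)·(1.5)) / 3 = -14/3 = -4.6667
  S[X_1,X_3] = ((-1.5)·(0.75) + (-0.5)·(-2.25) + (4.5)·(0.75) + (-2.5)·(0.75)) / 3 = 1.5/3 = 0.5
  S[X_2,X_2] = ((-1.5)·(-1.5) + (2.5)·(2.5) + (-2.5)·(-2.5) + (1.5)·(1.5)) / 3 = 17/3 = 5.6667
  S[X_2,X_3] = ((-1.5)·(0.75) + (2.5)·(-2.25) + (-2.5)·(0.75) + (1.5)·(0.75)) / 3 = -7.5/3 = -2.5
  S[X_3,X_3] = ((0.75)·(0.75) + (-2.25)·(-2.25) + (0.75)·(0.75) + (0.75)·(0.75)) / 3 = 6.75/3 = 2.25

S is symmetric (S[j,i] = S[i,j]). Assembling:

S = [[9.6667, -4.6667, 0.5],
 [-4.6667, 5.6667, -2.5],
 [0.5, -2.5, 2.25]]


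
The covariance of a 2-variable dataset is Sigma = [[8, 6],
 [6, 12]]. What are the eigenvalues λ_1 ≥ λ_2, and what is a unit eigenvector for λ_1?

Step 1 — characteristic polynomial of 2×2 Sigma:
  det(Sigma - λI) = λ² - trace · λ + det = 0.
  trace = 8 + 12 = 20, det = 8·12 - (6)² = 60.
Step 2 — discriminant:
  Δ = trace² - 4·det = 400 - 240 = 160.
Step 3 — eigenvalues:
  λ = (trace ± √Δ)/2 = (20 ± 12.6491)/2,
  λ_1 = 16.3246,  λ_2 = 3.6754.

Step 4 — unit eigenvector for λ_1: solve (Sigma - λ_1 I)v = 0. First row:
  (8 - 16.3246)·v_x + (6)·v_y = 0, i.e. (-8.3246)·v_x + (6)·v_y = 0,
  so v ∝ (b, λ_1 - a) = (6, 8.3246) = u.
  ||u|| = √((6)² + (8.3246)²) = √(105.2982) ≈ 10.2615,
  v_1 = u/||u|| ≈ (0.5847, 0.8112) (||v_1|| = 1).

λ_1 = 16.3246,  λ_2 = 3.6754;  v_1 ≈ (0.5847, 0.8112)


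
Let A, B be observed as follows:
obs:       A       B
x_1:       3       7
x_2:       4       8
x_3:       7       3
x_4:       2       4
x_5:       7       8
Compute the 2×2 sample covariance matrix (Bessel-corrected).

Step 1 — column means:
  mean(A) = (3 + 4 + 7 + 2 + 7) / 5 = 23/5 = 4.6
  mean(B) = (7 + 8 + 3 + 4 + 8) / 5 = 30/5 = 6

Step 2 — sample covariance S[i,j] = (1/(n-1)) · Σ_k (x_{k,i} - mean_i) · (x_{k,j} - mean_j), with n-1 = 4.
  S[A,A] = ((-1.6)·(-1.6) + (-0.6)·(-0.6) + (2.4)·(2.4) + (-2.6)·(-2.6) + (2.4)·(2.4)) / 4 = 21.2/4 = 5.3
  S[A,B] = ((-1.6)·(1) + (-0.6)·(2) + (2.4)·(-3) + (-2.6)·(-2) + (2.4)·(2)) / 4 = 0/4 = 0
  S[B,B] = ((1)·(1) + (2)·(2) + (-3)·(-3) + (-2)·(-2) + (2)·(2)) / 4 = 22/4 = 5.5

S is symmetric (S[j,i] = S[i,j]). Assembling:

S = [[5.3, 0],
 [0, 5.5]]


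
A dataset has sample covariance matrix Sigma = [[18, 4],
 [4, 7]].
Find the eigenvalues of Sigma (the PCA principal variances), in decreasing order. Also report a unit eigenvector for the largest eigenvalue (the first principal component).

Step 1 — characteristic polynomial of 2×2 Sigma:
  det(Sigma - λI) = λ² - trace · λ + det = 0.
  trace = 18 + 7 = 25, det = 18·7 - (4)² = 110.
Step 2 — discriminant:
  Δ = trace² - 4·det = 625 - 440 = 185.
Step 3 — eigenvalues:
  λ = (trace ± √Δ)/2 = (25 ± 13.6015)/2,
  λ_1 = 19.3007,  λ_2 = 5.6993.

Step 4 — unit eigenvector for λ_1: solve (Sigma - λ_1 I)v = 0. First row:
  (18 - 19.3007)·v_x + (4)·v_y = 0, i.e. (-1.3007)·v_x + (4)·v_y = 0,
  so v ∝ (b, λ_1 - a) = (4, 1.3007) = u.
  ||u|| = √((4)² + (1.3007)²) = √(17.6919) ≈ 4.2062,
  v_1 = u/||u|| ≈ (0.951, 0.3092) (||v_1|| = 1).

λ_1 = 19.3007,  λ_2 = 5.6993;  v_1 ≈ (0.951, 0.3092)


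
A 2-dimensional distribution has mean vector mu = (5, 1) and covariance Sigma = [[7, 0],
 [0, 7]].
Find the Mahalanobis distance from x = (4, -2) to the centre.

Step 1 — centre the observation: (x - mu) = (-1, -3).

Step 2 — invert Sigma. det(Sigma) = 7·7 - (0)² = 49.
  Sigma^{-1} = (1/det) · [[d, -b], [-b, a]] = [[0.1429, 0],
 [0, 0.1429]].

Step 3 — form the quadratic (x - mu)^T · Sigma^{-1} · (x - mu):
  Sigma^{-1} · (x - mu) = (-0.1429, -0.4286).
  (x - mu)^T · [Sigma^{-1} · (x - mu)] = (-1)·(-0.1429) + (-3)·(-0.4286) = 1.4286.

Step 4 — take square root: d = √(1.4286) ≈ 1.1952.

d(x, mu) = √(1.4286) ≈ 1.1952
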